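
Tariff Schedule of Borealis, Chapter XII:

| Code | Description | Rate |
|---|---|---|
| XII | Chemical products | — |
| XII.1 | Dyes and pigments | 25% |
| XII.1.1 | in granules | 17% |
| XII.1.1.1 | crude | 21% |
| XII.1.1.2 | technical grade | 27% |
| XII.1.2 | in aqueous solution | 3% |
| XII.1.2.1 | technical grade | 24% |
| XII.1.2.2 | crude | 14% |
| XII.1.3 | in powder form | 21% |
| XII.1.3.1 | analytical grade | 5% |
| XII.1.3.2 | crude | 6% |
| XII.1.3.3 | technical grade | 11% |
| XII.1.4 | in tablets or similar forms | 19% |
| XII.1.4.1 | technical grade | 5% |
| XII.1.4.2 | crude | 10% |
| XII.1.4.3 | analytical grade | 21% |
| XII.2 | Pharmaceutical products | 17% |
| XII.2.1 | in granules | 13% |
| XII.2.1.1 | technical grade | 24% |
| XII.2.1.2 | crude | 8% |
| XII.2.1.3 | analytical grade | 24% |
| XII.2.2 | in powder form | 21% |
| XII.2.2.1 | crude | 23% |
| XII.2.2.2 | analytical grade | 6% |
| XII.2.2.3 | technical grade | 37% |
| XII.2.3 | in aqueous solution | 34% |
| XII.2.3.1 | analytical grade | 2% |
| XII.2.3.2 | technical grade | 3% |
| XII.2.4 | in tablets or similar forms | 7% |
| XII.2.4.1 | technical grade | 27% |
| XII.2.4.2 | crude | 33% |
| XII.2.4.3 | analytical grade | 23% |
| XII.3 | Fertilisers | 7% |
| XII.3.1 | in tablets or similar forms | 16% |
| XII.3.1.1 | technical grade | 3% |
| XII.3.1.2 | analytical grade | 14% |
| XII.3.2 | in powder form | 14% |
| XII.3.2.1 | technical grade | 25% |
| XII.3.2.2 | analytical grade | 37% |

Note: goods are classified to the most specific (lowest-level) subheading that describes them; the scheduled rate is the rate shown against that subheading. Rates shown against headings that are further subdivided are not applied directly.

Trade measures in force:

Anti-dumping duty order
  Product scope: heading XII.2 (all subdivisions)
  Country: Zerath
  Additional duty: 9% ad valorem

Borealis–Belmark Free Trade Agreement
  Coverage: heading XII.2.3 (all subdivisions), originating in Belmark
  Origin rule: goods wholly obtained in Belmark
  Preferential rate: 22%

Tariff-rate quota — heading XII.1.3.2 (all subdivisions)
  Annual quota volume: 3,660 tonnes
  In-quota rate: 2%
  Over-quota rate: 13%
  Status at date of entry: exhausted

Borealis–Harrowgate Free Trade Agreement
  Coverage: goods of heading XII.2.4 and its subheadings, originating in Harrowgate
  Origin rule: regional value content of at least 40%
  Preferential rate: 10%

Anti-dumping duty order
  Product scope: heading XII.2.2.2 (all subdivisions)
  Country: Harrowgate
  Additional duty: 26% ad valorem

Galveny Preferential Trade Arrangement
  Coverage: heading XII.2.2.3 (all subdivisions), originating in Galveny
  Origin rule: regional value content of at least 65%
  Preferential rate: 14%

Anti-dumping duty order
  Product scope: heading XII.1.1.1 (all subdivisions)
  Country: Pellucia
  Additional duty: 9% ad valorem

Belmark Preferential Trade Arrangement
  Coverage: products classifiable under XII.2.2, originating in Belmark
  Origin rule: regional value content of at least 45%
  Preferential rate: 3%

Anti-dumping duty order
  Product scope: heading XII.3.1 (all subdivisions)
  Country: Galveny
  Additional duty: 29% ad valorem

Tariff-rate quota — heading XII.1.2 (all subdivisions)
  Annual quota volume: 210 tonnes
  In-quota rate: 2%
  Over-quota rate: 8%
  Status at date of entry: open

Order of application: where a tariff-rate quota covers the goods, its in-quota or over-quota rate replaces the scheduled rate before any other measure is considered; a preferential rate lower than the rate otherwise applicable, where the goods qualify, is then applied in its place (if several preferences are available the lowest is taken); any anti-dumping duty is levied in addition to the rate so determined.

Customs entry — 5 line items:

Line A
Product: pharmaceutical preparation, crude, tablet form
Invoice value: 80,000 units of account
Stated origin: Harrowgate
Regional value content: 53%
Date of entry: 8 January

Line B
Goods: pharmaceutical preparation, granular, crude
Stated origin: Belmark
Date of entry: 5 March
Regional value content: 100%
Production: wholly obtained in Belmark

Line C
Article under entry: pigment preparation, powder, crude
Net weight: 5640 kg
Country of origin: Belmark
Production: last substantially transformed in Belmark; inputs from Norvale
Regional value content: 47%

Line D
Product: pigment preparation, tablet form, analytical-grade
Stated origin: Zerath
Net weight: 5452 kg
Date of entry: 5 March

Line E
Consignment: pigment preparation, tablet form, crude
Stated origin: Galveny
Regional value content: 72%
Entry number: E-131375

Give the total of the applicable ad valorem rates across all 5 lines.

Line A: pharmaceutical → XII.2; tablet form → XII.2.4; crude → XII.2.4.2. Scheduled 33%. Harrowgate agreement on XII.2.4: RVC ≥ 40% → 10% available; preferential 10%. → 10%.
Line B: pharmaceutical → XII.2; granular → XII.2.1; crude → XII.2.1.2. Scheduled 8%. Belmark agreement on XII.2.3: XII.2.1.2 not covered; Belmark agreement on XII.2.2: XII.2.1.2 not covered. → 8%.
Line C: pigment → XII.1; powder → XII.1.3; crude → XII.1.3.2. Scheduled 6%. quota on XII.1.3.2 exhausted → over-quota 13%; Belmark agreement on XII.2.3: XII.1.3.2 not covered; Belmark agreement on XII.2.2: XII.1.3.2 not covered. → 13%.
Line D: pigment → XII.1; tablet form → XII.1.4; analytical-grade → XII.1.4.3. Scheduled 21%. No special measure applies. → 21%.
Line E: pigment → XII.1; tablet form → XII.1.4; crude → XII.1.4.2. Scheduled 10%. Galveny agreement on XII.2.2.3: XII.1.4.2 not covered. → 10%.
Sum: 10% + 8% + 13% + 21% + 10% = 62%.

62%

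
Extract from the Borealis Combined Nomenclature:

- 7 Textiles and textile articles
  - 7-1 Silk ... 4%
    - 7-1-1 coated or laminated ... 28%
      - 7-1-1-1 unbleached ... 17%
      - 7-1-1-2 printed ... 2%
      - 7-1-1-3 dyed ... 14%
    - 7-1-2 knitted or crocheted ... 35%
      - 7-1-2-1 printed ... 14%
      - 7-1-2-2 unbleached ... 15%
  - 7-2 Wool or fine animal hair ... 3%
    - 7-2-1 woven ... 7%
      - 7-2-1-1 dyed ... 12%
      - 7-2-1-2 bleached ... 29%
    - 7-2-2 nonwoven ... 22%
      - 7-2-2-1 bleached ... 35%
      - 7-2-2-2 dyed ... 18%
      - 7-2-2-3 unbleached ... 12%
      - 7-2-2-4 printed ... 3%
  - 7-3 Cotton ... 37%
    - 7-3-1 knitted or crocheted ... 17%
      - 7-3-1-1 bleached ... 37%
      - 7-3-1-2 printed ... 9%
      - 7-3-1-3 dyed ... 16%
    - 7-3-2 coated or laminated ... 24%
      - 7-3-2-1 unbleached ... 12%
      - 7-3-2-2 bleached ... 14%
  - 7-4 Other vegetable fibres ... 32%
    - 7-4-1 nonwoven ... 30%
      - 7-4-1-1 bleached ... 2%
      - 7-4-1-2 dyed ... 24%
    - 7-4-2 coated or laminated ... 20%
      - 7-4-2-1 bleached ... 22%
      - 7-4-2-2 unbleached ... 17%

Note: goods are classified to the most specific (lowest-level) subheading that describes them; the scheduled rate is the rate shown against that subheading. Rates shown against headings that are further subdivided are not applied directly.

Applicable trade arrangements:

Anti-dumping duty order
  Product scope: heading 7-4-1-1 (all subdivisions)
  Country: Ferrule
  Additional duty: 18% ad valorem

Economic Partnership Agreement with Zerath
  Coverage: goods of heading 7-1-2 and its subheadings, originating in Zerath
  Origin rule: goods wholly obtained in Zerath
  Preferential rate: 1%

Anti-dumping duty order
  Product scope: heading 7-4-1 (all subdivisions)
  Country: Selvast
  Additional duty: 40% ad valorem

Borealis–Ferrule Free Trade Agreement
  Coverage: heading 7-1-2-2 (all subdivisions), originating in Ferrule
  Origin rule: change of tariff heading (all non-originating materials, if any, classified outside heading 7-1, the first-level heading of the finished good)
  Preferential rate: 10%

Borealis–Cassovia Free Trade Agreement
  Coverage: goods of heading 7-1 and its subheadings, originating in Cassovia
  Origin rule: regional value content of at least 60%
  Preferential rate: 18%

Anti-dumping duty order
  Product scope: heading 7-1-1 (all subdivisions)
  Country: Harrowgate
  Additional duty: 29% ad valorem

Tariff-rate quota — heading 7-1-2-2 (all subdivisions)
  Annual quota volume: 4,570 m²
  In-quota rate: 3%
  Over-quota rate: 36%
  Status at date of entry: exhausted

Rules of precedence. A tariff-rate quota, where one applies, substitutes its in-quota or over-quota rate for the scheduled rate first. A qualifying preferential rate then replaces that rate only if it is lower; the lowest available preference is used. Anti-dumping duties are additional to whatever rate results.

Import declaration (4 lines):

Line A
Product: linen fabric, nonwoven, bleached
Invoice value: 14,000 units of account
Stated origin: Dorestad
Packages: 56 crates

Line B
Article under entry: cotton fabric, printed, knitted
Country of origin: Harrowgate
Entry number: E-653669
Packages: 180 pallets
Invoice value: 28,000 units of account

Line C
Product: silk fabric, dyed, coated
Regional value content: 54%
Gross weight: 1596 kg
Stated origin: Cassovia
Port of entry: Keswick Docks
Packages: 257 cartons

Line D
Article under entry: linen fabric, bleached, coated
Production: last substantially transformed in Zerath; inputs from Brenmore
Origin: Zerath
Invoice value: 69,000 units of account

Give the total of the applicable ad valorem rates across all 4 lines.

47%

Line A: linen → 7-4; nonwoven → 7-4-1; bleached → 7-4-1-1. Scheduled 2%. No special measure applies. → 2%.
Line B: cotton → 7-3; knitted → 7-3-1; printed → 7-3-1-2. Scheduled 9%. No special measure applies. → 9%.
Line C: silk → 7-1; coated → 7-1-1; dyed → 7-1-1-3. Scheduled 14%. Cassovia agreement on 7-1: RVC < 60%. → 14%.
Line D: linen → 7-4; coated → 7-4-2; bleached → 7-4-2-1. Scheduled 22%. Zerath agreement on 7-1-2: 7-4-2-1 not covered. → 22%.
Sum: 2% + 9% + 14% + 22% = 47%.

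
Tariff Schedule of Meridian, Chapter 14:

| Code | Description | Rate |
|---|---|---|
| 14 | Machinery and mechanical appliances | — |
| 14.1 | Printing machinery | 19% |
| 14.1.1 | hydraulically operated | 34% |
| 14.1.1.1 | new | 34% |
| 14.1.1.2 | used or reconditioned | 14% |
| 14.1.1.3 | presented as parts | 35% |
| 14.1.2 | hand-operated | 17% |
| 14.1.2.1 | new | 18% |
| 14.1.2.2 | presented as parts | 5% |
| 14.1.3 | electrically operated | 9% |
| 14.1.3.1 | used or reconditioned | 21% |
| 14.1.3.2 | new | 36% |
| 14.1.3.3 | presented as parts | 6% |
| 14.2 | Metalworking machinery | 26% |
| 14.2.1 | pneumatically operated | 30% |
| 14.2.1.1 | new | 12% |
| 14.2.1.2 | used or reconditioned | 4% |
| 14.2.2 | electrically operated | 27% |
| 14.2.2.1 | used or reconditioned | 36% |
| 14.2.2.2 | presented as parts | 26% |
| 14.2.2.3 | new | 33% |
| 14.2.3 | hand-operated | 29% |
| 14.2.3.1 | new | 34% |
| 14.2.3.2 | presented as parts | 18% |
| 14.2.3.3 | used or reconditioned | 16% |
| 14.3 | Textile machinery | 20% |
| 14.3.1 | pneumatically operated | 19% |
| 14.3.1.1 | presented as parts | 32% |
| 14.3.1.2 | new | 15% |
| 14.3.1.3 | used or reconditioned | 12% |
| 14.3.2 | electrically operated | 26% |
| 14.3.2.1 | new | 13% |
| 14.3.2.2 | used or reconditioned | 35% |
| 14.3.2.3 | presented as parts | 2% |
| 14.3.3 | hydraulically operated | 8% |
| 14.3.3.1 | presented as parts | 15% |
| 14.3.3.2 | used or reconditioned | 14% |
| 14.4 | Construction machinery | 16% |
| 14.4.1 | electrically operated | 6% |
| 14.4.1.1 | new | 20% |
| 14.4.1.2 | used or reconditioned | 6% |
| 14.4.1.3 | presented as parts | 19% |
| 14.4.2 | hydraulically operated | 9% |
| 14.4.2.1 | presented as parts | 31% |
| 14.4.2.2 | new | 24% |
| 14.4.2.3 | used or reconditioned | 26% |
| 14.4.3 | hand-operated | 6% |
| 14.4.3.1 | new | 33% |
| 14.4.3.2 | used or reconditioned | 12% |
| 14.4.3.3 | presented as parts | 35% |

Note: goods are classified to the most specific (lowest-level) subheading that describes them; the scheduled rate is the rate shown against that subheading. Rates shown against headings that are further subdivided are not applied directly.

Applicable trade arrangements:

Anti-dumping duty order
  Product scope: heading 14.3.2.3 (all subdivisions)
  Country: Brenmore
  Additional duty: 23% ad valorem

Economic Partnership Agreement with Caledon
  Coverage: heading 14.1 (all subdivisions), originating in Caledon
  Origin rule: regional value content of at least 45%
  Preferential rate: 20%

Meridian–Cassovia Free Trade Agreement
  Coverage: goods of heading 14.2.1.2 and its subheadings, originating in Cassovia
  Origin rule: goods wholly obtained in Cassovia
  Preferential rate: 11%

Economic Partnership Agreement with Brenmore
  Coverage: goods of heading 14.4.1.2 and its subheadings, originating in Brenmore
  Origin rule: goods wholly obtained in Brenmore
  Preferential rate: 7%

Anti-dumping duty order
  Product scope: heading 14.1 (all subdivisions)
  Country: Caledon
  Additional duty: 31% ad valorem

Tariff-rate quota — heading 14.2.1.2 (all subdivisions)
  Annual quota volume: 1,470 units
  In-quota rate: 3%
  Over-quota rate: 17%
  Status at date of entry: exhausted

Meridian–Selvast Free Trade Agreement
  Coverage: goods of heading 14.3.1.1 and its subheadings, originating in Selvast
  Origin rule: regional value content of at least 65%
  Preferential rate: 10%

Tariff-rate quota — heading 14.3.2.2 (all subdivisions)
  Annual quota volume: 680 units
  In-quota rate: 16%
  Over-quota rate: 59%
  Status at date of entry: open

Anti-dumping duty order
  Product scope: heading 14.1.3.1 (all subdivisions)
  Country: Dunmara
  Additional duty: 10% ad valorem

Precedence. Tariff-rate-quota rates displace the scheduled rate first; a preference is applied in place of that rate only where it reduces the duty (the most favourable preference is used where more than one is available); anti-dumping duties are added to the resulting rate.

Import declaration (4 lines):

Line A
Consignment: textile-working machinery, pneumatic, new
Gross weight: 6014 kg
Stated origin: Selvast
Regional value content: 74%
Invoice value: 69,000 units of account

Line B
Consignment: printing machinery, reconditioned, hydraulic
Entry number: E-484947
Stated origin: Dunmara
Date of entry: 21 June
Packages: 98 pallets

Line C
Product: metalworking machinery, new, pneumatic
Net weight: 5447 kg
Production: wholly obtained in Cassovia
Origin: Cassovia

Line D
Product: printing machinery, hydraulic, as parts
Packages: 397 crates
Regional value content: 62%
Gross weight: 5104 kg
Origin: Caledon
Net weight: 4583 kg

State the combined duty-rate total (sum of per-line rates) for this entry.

92%

Line A: textile-working → 14.3; pneumatic → 14.3.1; new → 14.3.1.2. Scheduled 15%. Selvast agreement on 14.3.1.1: 14.3.1.2 not covered. → 15%.
Line B: printing → 14.1; hydraulic → 14.1.1; reconditioned → 14.1.1.2. Scheduled 14%. No special measure applies. → 14%.
Line C: metalworking → 14.2; pneumatic → 14.2.1; new → 14.2.1.1. Scheduled 12%. Cassovia agreement on 14.2.1.2: 14.2.1.1 not covered. → 12%.
Line D: printing → 14.1; hydraulic → 14.1.1; as parts → 14.1.1.3. Scheduled 35%. Caledon agreement on 14.1: RVC ≥ 45% → 20% available; preferential 20%; anti-dumping (Caledon, 14.1): +31%; total 20% + 31% = 51%. → 51%.
Sum: 15% + 14% + 12% + 51% = 92%.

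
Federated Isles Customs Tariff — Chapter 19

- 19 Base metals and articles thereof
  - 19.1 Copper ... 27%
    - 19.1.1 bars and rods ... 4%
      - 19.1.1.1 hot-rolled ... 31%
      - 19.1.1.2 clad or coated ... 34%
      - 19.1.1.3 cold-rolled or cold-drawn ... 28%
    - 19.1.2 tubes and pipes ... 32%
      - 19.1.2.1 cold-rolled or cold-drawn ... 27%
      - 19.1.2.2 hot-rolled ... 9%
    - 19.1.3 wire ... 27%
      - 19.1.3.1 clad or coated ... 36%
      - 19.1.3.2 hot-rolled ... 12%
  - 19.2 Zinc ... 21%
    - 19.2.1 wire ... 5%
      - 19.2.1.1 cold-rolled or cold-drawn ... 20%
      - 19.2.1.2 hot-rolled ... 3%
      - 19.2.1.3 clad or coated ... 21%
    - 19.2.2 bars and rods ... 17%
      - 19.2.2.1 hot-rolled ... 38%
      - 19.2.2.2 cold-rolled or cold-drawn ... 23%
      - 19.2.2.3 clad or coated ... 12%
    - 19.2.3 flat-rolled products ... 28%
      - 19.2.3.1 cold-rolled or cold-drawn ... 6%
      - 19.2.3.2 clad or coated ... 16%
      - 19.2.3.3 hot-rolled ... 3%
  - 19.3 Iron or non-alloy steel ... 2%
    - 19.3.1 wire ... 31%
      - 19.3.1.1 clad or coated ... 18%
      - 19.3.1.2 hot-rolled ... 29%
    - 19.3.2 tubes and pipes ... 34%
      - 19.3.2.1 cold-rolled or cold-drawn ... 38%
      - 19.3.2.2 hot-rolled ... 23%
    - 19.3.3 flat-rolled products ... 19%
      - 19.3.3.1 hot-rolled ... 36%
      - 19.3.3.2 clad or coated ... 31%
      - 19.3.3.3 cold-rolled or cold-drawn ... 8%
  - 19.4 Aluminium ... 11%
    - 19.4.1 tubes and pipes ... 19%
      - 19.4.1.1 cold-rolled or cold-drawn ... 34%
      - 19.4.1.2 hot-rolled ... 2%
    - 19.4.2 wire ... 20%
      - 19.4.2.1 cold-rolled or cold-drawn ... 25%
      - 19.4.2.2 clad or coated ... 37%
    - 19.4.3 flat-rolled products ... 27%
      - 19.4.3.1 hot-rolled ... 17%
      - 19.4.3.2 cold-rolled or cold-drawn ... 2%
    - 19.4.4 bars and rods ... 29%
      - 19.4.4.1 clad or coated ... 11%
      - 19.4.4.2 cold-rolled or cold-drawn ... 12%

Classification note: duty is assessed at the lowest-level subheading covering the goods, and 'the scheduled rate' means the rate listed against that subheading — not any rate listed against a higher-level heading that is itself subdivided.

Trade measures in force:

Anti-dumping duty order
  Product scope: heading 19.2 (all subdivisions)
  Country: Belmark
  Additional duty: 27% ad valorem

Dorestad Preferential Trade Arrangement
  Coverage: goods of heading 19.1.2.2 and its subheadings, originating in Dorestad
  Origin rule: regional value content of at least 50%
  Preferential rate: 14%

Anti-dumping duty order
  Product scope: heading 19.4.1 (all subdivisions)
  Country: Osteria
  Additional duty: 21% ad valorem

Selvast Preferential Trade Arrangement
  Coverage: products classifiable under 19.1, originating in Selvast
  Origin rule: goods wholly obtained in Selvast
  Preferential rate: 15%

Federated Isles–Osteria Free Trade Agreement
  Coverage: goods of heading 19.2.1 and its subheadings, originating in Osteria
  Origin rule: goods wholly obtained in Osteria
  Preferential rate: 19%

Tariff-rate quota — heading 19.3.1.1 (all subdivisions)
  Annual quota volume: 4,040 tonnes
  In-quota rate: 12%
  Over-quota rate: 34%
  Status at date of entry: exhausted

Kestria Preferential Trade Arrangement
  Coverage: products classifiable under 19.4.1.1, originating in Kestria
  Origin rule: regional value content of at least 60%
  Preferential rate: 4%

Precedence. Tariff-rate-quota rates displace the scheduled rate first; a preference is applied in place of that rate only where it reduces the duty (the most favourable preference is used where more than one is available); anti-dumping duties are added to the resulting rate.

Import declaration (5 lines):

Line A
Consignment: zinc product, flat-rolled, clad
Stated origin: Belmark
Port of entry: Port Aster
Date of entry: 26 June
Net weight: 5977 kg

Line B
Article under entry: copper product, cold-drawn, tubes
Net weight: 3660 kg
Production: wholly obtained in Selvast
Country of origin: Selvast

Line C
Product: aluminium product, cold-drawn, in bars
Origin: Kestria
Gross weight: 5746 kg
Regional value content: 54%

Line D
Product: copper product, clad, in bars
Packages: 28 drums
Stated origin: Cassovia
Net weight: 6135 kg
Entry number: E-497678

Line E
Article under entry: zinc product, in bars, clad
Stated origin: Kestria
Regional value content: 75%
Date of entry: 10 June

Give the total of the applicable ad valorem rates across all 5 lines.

116%

Line A: zinc → 19.2; flat-rolled → 19.2.3; clad → 19.2.3.2. Scheduled 16%. anti-dumping (Belmark, 19.2): +27%; total 16% + 27% = 43%. → 43%.
Line B: copper → 19.1; tubes → 19.1.2; cold-drawn → 19.1.2.1. Scheduled 27%. Selvast agreement on 19.1: wholly obtained → 15% available; preferential 15%. → 15%.
Line C: aluminium → 19.4; in bars → 19.4.4; cold-drawn → 19.4.4.2. Scheduled 12%. Kestria agreement on 19.4.1.1: 19.4.4.2 not covered. → 12%.
Line D: copper → 19.1; in bars → 19.1.1; clad → 19.1.1.2. Scheduled 34%. No special measure applies. → 34%.
Line E: zinc → 19.2; in bars → 19.2.2; clad → 19.2.2.3. Scheduled 12%. Kestria agreement on 19.4.1.1: 19.2.2.3 not covered. → 12%.
Sum: 43% + 15% + 12% + 34% + 12% = 116%.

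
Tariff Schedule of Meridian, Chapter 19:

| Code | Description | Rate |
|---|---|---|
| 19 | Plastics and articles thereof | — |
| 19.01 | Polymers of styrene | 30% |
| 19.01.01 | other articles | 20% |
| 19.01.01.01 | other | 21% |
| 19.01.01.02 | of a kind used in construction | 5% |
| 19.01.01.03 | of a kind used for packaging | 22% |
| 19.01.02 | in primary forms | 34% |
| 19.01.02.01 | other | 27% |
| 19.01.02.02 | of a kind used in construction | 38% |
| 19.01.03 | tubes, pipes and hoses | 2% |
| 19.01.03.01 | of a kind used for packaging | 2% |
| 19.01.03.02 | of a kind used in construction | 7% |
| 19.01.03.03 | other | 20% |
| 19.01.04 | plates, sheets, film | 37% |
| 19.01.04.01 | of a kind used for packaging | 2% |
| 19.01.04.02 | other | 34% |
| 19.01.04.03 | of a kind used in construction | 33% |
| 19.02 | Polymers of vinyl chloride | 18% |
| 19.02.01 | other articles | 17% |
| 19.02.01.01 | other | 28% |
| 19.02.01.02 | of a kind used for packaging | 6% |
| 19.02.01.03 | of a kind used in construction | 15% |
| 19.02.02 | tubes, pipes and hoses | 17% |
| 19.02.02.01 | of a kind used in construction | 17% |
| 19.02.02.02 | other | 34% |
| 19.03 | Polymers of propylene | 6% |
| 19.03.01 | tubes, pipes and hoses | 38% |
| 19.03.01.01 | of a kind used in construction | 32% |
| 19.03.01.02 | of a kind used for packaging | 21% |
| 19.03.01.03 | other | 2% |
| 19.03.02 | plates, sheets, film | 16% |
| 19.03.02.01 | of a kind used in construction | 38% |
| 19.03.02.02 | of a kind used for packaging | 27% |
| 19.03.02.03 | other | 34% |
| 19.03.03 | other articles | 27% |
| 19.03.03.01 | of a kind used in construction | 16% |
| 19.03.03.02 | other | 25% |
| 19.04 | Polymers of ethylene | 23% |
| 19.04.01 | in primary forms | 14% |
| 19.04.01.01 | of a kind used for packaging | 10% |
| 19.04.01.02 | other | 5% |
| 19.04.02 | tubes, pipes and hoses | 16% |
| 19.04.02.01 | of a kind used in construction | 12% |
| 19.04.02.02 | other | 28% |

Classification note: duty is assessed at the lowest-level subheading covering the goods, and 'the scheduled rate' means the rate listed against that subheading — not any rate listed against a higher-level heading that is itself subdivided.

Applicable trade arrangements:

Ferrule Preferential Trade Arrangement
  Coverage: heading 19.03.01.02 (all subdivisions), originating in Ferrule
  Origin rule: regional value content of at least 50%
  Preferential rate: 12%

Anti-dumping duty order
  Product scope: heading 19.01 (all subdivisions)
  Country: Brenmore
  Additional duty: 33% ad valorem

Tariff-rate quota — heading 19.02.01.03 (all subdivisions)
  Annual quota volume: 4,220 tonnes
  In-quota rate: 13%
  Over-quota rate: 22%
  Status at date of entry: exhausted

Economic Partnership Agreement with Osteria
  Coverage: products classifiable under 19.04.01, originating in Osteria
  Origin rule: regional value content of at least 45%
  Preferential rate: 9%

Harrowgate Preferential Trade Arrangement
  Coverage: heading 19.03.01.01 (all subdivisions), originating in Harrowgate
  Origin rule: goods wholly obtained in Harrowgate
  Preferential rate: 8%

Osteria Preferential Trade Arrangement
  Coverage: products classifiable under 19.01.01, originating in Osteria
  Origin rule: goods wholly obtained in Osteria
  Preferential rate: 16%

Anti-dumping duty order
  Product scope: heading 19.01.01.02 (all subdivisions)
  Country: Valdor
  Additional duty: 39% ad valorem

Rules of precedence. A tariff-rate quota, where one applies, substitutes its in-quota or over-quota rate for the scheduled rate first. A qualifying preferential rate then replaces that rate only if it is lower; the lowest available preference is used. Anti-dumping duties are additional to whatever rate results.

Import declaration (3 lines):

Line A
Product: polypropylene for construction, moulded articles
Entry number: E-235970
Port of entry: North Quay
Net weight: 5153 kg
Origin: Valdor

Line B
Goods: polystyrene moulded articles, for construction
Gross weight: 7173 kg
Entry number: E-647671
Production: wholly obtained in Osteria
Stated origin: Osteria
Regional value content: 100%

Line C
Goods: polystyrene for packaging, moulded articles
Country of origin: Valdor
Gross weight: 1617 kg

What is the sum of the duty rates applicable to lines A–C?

Line A: polypropylene → 19.03; moulded articles → 19.03.03; for construction → 19.03.03.01. Scheduled 16%. No special measure applies. → 16%.
Line B: polystyrene → 19.01; moulded articles → 19.01.01; for construction → 19.01.01.02. Scheduled 5%. Osteria agreement on 19.04.01: 19.01.01.02 not covered; Osteria agreement on 19.01.01: wholly obtained → 16% available; preference 16% not lower than 5% → no reduction. → 5%.
Line C: polystyrene → 19.01; moulded articles → 19.01.01; for packaging → 19.01.01.03. Scheduled 22%. No special measure applies. → 22%.
Sum: 16% + 5% + 22% = 43%.

43%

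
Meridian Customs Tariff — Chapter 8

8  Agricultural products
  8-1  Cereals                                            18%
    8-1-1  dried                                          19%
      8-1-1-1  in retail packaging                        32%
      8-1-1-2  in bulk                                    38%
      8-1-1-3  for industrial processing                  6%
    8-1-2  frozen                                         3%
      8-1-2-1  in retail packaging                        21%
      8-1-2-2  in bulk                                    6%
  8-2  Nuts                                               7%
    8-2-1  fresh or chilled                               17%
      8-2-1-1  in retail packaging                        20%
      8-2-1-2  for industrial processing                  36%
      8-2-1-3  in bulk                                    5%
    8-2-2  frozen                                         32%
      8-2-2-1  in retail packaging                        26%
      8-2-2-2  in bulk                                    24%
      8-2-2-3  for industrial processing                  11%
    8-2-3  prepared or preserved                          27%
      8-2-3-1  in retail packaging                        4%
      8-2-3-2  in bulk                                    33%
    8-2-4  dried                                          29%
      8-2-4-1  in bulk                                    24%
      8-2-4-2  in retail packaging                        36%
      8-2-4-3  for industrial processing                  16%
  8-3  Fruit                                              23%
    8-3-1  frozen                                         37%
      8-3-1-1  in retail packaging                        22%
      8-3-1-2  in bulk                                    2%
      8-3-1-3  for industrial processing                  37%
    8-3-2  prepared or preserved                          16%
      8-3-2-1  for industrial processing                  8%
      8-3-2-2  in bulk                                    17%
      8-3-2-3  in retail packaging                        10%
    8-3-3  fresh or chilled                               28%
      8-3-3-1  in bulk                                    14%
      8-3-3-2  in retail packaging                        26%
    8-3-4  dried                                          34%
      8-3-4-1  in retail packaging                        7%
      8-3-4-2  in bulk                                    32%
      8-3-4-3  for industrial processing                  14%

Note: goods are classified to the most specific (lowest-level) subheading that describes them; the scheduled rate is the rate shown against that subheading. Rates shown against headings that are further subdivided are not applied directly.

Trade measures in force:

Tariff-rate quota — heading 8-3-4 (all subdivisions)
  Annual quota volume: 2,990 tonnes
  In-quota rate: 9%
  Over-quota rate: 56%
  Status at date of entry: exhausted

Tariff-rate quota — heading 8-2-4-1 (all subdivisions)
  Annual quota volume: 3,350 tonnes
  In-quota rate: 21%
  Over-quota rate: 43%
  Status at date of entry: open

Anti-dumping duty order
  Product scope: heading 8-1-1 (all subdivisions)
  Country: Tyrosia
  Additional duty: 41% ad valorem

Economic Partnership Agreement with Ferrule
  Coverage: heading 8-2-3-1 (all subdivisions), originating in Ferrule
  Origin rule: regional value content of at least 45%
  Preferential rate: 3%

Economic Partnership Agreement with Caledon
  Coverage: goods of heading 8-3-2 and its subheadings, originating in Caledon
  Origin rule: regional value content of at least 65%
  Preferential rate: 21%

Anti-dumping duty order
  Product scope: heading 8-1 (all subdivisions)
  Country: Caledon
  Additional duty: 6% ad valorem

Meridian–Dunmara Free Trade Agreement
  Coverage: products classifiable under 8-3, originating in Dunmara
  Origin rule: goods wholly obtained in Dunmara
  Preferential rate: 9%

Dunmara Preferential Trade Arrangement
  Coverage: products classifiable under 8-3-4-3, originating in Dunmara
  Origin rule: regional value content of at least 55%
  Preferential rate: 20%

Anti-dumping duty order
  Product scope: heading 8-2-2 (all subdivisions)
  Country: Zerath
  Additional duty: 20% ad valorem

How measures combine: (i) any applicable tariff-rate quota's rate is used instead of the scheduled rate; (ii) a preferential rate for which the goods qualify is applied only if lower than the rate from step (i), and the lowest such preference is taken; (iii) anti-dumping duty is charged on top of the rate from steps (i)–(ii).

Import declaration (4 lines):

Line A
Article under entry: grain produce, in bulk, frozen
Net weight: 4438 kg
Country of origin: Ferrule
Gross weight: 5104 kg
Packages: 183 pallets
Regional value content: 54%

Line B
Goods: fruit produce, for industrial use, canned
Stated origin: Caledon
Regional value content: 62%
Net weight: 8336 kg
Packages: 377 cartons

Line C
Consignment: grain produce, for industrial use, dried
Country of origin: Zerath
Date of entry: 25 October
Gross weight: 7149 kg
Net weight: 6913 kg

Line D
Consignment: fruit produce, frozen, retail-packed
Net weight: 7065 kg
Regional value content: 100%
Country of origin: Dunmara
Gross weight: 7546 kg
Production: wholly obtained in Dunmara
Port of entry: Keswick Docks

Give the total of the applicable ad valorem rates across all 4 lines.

29%

Line A: grain → 8-1; frozen → 8-1-2; in bulk → 8-1-2-2. Scheduled 6%. Ferrule agreement on 8-2-3-1: 8-1-2-2 not covered. → 6%.
Line B: fruit → 8-3; canned → 8-3-2; for industrial use → 8-3-2-1. Scheduled 8%. Caledon agreement on 8-3-2: RVC < 65%. → 8%.
Line C: grain → 8-1; dried → 8-1-1; for industrial use → 8-1-1-3. Scheduled 6%. No special measure applies. → 6%.
Line D: fruit → 8-3; frozen → 8-3-1; retail-packed → 8-3-1-1. Scheduled 22%. Dunmara agreement on 8-3: wholly obtained → 9% available; Dunmara agreement on 8-3-4-3: 8-3-1-1 not covered; preferential 9%. → 9%.
Sum: 6% + 8% + 6% + 9% = 29%.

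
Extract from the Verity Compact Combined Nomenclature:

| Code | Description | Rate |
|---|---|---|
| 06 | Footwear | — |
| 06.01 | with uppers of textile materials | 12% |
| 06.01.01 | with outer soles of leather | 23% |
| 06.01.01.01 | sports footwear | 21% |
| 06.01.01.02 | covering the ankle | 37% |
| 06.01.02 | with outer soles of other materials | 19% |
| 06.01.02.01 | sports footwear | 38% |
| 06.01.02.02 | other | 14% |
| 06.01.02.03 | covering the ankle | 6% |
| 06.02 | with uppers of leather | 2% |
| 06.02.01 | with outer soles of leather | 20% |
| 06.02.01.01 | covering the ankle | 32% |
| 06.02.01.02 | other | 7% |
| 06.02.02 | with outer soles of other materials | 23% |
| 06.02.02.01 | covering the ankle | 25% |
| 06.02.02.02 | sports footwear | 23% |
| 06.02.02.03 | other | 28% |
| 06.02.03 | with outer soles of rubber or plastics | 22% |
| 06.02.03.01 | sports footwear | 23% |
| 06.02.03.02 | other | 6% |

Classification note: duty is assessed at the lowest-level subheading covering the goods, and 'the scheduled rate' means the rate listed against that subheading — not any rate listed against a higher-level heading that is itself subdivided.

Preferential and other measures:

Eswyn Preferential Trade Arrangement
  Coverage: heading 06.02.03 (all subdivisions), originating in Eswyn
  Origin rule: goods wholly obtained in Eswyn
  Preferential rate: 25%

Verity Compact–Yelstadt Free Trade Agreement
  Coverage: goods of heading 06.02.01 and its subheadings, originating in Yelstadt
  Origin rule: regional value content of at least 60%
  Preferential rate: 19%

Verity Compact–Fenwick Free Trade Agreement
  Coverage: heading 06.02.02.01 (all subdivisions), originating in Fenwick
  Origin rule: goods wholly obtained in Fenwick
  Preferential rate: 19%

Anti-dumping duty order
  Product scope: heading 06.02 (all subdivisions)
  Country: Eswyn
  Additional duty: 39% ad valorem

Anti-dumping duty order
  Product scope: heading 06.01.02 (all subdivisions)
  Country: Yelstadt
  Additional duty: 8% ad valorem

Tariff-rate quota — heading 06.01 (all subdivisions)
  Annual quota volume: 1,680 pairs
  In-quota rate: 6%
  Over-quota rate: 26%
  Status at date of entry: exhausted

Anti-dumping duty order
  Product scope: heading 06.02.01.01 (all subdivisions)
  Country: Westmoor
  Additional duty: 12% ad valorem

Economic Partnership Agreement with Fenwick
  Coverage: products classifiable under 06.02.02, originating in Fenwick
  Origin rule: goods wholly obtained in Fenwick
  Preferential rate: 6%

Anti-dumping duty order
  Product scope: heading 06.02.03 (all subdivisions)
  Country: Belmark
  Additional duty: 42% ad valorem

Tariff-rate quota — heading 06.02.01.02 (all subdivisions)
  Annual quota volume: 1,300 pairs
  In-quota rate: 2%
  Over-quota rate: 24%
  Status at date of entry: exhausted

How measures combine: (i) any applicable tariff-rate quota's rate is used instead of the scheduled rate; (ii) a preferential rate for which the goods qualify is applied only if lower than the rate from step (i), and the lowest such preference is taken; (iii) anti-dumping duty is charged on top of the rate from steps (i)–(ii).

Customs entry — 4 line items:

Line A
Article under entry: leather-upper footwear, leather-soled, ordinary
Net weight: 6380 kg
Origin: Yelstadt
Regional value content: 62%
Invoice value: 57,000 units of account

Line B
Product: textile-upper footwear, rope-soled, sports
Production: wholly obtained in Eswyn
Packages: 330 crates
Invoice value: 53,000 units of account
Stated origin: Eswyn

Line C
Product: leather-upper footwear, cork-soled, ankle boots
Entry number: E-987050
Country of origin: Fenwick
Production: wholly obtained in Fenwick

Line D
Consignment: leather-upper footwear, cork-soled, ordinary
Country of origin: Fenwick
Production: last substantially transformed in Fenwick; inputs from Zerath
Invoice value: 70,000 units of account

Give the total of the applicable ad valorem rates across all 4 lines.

79%

Line A: leather-upper → 06.02; leather-soled → 06.02.01; ordinary → 06.02.01.02. Scheduled 7%. quota on 06.02.01.02 exhausted → over-quota 24%; Yelstadt agreement on 06.02.01: RVC ≥ 60% → 19% available; preferential 19%. → 19%.
Line B: textile-upper → 06.01; rope-soled → 06.01.02; sports → 06.01.02.01. Scheduled 38%. quota on 06.01 exhausted → over-quota 26%; Eswyn agreement on 06.02.03: 06.01.02.01 not covered. → 26%.
Line C: leather-upper → 06.02; cork-soled → 06.02.02; ankle boots → 06.02.02.01. Scheduled 25%. Fenwick agreement on 06.02.02.01: wholly obtained → 19% available; Fenwick agreement on 06.02.02: wholly obtained → 6% available; preferential 6%. → 6%.
Line D: leather-upper → 06.02; cork-soled → 06.02.02; ordinary → 06.02.02.03. Scheduled 28%. Fenwick agreement on 06.02.02.01: 06.02.02.03 not covered; Fenwick agreement on 06.02.02: not wholly obtained. → 28%.
Sum: 19% + 26% + 6% + 28% = 79%.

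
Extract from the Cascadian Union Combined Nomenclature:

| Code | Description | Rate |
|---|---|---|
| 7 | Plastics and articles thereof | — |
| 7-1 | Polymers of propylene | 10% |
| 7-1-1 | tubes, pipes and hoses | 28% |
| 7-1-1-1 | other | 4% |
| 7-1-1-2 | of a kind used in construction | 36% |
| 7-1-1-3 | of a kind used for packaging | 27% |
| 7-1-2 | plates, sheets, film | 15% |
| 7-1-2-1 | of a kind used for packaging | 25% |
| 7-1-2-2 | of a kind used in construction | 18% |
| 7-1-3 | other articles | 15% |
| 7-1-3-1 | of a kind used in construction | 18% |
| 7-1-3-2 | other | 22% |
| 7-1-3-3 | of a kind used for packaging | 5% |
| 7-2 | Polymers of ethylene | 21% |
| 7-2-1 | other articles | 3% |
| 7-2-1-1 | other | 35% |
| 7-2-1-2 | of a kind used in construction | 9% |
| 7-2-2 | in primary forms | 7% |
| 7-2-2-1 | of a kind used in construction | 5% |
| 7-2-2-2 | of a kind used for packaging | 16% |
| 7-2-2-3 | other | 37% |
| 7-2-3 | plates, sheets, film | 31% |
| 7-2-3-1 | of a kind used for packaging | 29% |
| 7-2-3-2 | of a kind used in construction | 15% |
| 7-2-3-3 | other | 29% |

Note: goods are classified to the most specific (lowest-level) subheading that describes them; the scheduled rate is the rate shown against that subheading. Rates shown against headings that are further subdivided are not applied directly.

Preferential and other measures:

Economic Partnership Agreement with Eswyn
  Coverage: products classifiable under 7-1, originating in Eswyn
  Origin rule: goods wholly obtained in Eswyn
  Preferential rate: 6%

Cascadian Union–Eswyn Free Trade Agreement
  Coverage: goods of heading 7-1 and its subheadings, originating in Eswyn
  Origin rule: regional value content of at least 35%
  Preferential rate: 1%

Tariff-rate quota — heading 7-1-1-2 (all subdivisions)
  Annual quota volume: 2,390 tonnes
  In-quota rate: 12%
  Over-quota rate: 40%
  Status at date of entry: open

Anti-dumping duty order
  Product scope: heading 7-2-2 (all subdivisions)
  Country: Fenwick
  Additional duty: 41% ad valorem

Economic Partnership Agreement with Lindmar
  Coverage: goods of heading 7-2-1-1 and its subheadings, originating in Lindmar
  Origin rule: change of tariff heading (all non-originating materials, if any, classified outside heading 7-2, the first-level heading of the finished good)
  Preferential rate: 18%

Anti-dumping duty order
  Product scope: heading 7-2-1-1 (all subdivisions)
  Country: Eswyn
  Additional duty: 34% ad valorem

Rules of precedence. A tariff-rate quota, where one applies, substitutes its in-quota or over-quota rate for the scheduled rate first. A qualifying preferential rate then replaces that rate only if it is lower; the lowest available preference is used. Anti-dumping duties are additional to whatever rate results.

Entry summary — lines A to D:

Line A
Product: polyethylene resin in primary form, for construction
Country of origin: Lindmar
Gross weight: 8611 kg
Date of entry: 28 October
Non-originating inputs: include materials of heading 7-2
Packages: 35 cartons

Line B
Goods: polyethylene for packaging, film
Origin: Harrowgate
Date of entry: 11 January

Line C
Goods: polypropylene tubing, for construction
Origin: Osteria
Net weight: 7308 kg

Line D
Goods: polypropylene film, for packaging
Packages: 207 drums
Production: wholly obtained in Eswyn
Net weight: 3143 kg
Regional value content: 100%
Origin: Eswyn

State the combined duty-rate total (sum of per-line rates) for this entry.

Line A: polyethylene → 7-2; resin in primary form → 7-2-2; for construction → 7-2-2-1. Scheduled 5%. Lindmar agreement on 7-2-1-1: 7-2-2-1 not covered. → 5%.
Line B: polyethylene → 7-2; film → 7-2-3; for packaging → 7-2-3-1. Scheduled 29%. No special measure applies. → 29%.
Line C: polypropylene → 7-1; tubing → 7-1-1; for construction → 7-1-1-2. Scheduled 36%. quota on 7-1-1-2 open → in-quota 12%. → 12%.
Line D: polypropylene → 7-1; film → 7-1-2; for packaging → 7-1-2-1. Scheduled 25%. Eswyn agreement on 7-1: wholly obtained → 6% available; Eswyn agreement on 7-1: RVC ≥ 35% → 1% available; preferential 1%. → 1%.
Sum: 5% + 29% + 12% + 1% = 47%.

47%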